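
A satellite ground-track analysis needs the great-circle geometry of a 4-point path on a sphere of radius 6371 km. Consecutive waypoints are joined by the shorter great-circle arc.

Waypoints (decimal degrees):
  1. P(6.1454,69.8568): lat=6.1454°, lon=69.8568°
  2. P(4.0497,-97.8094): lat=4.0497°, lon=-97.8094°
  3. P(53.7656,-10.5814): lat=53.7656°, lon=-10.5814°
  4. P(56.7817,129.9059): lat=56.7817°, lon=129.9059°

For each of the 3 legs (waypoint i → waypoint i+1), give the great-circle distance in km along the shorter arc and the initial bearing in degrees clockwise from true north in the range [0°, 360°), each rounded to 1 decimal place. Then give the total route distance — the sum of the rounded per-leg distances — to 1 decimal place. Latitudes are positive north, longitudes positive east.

Leg 1: dist=18237.3 km, bearing=309.3°
Leg 2: dist=9462.3 km, bearing=36.3°
Leg 3: dist=7211.1 km, bearing=22.6°
Total: 34910.7 km

Leg 1: φ1=0.1072575, φ2=0.0706806, Δφ=-0.0365769, Δλ=-2.9263272 rad; a=sin²(Δφ/2)+cosφ1·cosφ2·sin²(Δλ/2)=0.9806602055; c=2·atan2(√a, √(1-a))=2.862553068; dist=6371·c=18237.326 ≈ 18237.3 km; running total=18237.3 km
Leg 1 bearing: y=sinΔλ·cosφ2=-0.21307339, x=cosφ1·sinφ2-sinφ1·cosφ2·cosΔλ=0.17453595; θ=atan2(y, x)=-50.6779° <0 so +360° → 309.3221° ≈ 309.3°
Leg 2: φ1=0.0706806, φ2=0.9383867, Δφ=0.8677061, Δλ=1.5224158 rad; a=sin²(Δφ/2)+cosφ1·cosφ2·sin²(Δλ/2)=0.4572606869; c=2·atan2(√a, √(1-a))=1.485213264; dist=6371·c=9462.294 ≈ 9462.3 km; running total=27699.6 km
Leg 2 bearing: y=sinΔλ·cosφ2=0.59039841, x=cosφ1·sinφ2-sinφ1·cosφ2·cosΔλ=0.80257281; θ=atan2(y, x)=36.3394° ≈ 36.3°
Leg 3: φ1=0.9383867, φ2=0.9910276, Δφ=0.0526409, Δλ=2.4519659 rad; a=sin²(Δφ/2)+cosφ1·cosφ2·sin²(Δλ/2)=0.2875109715; c=2·atan2(√a, √(1-a))=1.131858682; dist=6371·c=7211.072 ≈ 7211.1 km; running total=34910.7 km
Leg 3 bearing: y=sinΔλ·cosφ2=0.34855671, x=cosφ1·sinφ2-sinφ1·cosφ2·cosΔλ=0.83540521; θ=atan2(y, x)=22.6474° ≈ 22.6°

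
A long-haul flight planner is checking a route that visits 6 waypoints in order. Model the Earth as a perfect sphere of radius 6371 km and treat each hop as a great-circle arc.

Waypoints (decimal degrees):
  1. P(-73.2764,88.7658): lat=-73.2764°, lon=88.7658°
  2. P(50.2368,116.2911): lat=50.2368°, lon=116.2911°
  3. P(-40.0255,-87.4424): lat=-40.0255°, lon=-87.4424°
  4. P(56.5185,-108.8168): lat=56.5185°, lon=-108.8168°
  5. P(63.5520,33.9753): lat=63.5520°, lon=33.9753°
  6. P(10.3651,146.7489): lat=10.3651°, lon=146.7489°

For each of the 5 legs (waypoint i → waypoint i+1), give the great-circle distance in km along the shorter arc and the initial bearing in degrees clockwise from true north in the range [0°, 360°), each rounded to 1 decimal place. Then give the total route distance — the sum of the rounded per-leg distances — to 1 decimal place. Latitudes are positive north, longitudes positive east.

Leg 1: dist=13894.6 km, bearing=21.1°
Leg 2: dist=17848.6 km, bearing=67.5°
Leg 3: dist=10921.9 km, bearing=348.3°
Leg 4: dist=6289.1 km, bearing=18.8°
Leg 5: dist=10061.7 km, bearing=65.1°
Total: 59015.9 km

Leg 1: φ1=-1.2789144, φ2=0.8767976, Δφ=2.1557120, Δλ=0.4804071 rad; a=sin²(Δφ/2)+cosφ1·cosφ2·sin²(Δλ/2)=0.7864812969; c=2·atan2(√a, √(1-a))=2.180912398; dist=6371·c=13894.593 ≈ 13894.6 km; running total=13894.6 km
Leg 1 bearing: y=sinΔλ·cosφ2=0.29559235, x=cosφ1·sinφ2-sinφ1·cosφ2·cosΔλ=0.76442072; θ=atan2(y, x)=21.1409° ≈ 21.1°
Leg 2: φ1=0.8767976, φ2=-0.6985768, Δφ=-1.5753743, Δλ=-3.5558204 rad; a=sin²(Δφ/2)+cosφ1·cosφ2·sin²(Δλ/2)=0.9713688742; c=2·atan2(√a, √(1-a))=2.801541929; dist=6371·c=17848.624 ≈ 17848.6 km; running total=31743.2 km
Leg 2 bearing: y=sinΔλ·cosφ2=0.30820476, x=cosφ1·sinφ2-sinφ1·cosφ2·cosΔλ=0.12749653; θ=atan2(y, x)=67.5264° ≈ 67.5°
Leg 3: φ1=-0.6985768, φ2=0.9864339, Δφ=1.6850107, Δλ=-0.3730537 rad; a=sin²(Δφ/2)+cosφ1·cosφ2·sin²(Δλ/2)=0.5715112113; c=2·atan2(√a, √(1-a))=1.714310890; dist=6371·c=10921.875 ≈ 10921.9 km; running total=42665.1 km
Leg 3 bearing: y=sinΔλ·cosφ2=-0.20106123, x=cosφ1·sinφ2-sinφ1·cosφ2·cosΔλ=0.96908151; θ=atan2(y, x)=-11.7212° <0 so +360° → 348.2788° ≈ 348.3°
Leg 4: φ1=0.9864339, φ2=1.1091916, Δφ=0.1227577, Δλ=2.4921923 rad; a=sin²(Δφ/2)+cosφ1·cosφ2·sin²(Δλ/2)=0.2244603609; c=2·atan2(√a, √(1-a))=0.987139244; dist=6371·c=6289.064 ≈ 6289.1 km; running total=48954.2 km
Leg 4 bearing: y=sinΔλ·cosφ2=0.26932854, x=cosφ1·sinφ2-sinφ1·cosφ2·cosΔλ=0.78979350; θ=atan2(y, x)=18.8300° ≈ 18.8°
Leg 5: φ1=1.1091916, φ2=0.1809051, Δφ=-0.9282865, Δλ=1.9682706 rad; a=sin²(Δφ/2)+cosφ1·cosφ2·sin²(Δλ/2)=0.5042508883; c=2·atan2(√a, √(1-a))=1.579298206; dist=6371·c=10061.709 ≈ 10061.7 km; running total=59015.9 km
Leg 5 bearing: y=sinΔλ·cosφ2=0.90699504, x=cosφ1·sinφ2-sinφ1·cosφ2·cosΔλ=0.42105548; θ=atan2(y, x)=65.0978° ≈ 65.1°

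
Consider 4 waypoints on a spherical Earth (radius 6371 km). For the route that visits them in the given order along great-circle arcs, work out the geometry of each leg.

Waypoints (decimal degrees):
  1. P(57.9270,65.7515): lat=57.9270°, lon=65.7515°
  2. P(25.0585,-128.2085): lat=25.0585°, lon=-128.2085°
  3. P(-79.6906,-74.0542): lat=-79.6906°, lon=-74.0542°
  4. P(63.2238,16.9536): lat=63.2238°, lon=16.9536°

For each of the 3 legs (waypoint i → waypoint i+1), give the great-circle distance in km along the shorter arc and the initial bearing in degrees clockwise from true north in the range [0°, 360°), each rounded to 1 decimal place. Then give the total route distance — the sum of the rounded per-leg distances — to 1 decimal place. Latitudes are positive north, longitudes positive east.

Leg 1: φ1=1.0110169, φ2=0.4373533, Δφ=-0.5736635, Δλ=-3.3852406 rad; a=sin²(Δφ/2)+cosφ1·cosφ2·sin²(Δλ/2)=0.5539566599; c=2·atan2(√a, √(1-a))=1.678920199; dist=6371·c=10696.401 ≈ 10696.4 km; running total=10696.4 km
Leg 1 bearing: y=sinΔλ·cosφ2=0.21853751, x=cosφ1·sinφ2-sinφ1·cosφ2·cosΔλ=0.96984332; θ=atan2(y, x)=12.6985° ≈ 12.7°
Leg 2: φ1=0.4373533, φ2=-1.3908634, Δφ=-1.8282167, Δλ=0.9451708 rad; a=sin²(Δφ/2)+cosφ1·cosφ2·sin²(Δλ/2)=0.6608840421; c=2·atan2(√a, √(1-a))=1.898392618; dist=6371·c=12094.659 ≈ 12094.7 km; running total=22791.1 km
Leg 2 bearing: y=sinΔλ·cosφ2=0.14506738, x=cosφ1·sinφ2-sinφ1·cosφ2·cosΔλ=-0.93563922; θ=atan2(y, x)=171.1867° ≈ 171.2°
Leg 3: φ1=-1.3908634, φ2=1.1034635, Δφ=2.4943268, Δλ=1.5883858 rad; a=sin²(Δφ/2)+cosφ1·cosφ2·sin²(Δλ/2)=0.9398889445; c=2·atan2(√a, √(1-a))=2.646191101; dist=6371·c=16858.884 ≈ 16858.9 km; running total=39650.0 km
Leg 3 bearing: y=sinΔλ·cosφ2=0.45043704, x=cosφ1·sinφ2-sinφ1·cosφ2·cosΔλ=0.15197808; θ=atan2(y, x)=71.3555° ≈ 71.4°

Leg 1: dist=10696.4 km, bearing=12.7°
Leg 2: dist=12094.7 km, bearing=171.2°
Leg 3: dist=16858.9 km, bearing=71.4°
Total: 39650.0 km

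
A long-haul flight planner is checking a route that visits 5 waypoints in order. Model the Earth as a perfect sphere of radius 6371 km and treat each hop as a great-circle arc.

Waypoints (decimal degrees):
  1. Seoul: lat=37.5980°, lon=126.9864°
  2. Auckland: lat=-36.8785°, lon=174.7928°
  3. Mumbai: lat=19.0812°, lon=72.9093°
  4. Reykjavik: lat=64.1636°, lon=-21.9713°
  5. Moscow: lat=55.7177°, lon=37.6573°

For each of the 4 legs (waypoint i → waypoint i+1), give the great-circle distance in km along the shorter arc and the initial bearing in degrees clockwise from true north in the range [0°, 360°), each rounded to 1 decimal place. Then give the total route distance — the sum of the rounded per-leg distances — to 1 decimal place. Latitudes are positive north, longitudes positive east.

Leg 1: dist=9628.1 km, bearing=143.6°
Leg 2: dist=12298.2 km, bearing=278.9°
Leg 3: dist=8337.2 km, bearing=333.3°
Leg 4: dist=3313.3 km, bearing=77.9°
Total: 33576.8 km

Leg 1: φ1=0.6562089, φ2=-0.6436512, Δφ=-1.2998601, Δλ=0.8343791 rad; a=sin²(Δφ/2)+cosφ1·cosφ2·sin²(Δλ/2)=0.4702374600; c=2·atan2(√a, √(1-a))=1.511236039; dist=6371·c=9628.085 ≈ 9628.1 km; running total=9628.1 km
Leg 1 bearing: y=sinΔλ·cosφ2=0.59263695, x=cosφ1·sinφ2-sinφ1·cosφ2·cosΔλ=-0.80326721; θ=atan2(y, x)=143.5807° ≈ 143.6°
Leg 2: φ1=-0.6436512, φ2=0.3330298, Δφ=0.9766810, Δλ=-1.7782025 rad; a=sin²(Δφ/2)+cosφ1·cosφ2·sin²(Δλ/2)=0.6759265057; c=2·atan2(√a, √(1-a))=1.930346292; dist=6371·c=12298.236 ≈ 12298.2 km; running total=21926.3 km
Leg 2 bearing: y=sinΔλ·cosφ2=-0.92480209, x=cosφ1·sinφ2-sinφ1·cosφ2·cosΔλ=0.14470849; θ=atan2(y, x)=-81.1068° <0 so +360° → 278.8932° ≈ 278.9°
Leg 3: φ1=0.3330298, φ2=1.1198661, Δφ=0.7868363, Δλ=-1.6559789 rad; a=sin²(Δφ/2)+cosφ1·cosφ2·sin²(Δλ/2)=0.3704049632; c=2·atan2(√a, √(1-a))=1.308612802; dist=6371·c=8337.172 ≈ 8337.2 km; running total=30263.5 km
Leg 3 bearing: y=sinΔλ·cosφ2=-0.43422283, x=cosφ1·sinφ2-sinφ1·cosφ2·cosΔλ=0.86271145; θ=atan2(y, x)=-26.7172° <0 so +360° → 333.2828° ≈ 333.3°
Leg 4: φ1=1.1198661, φ2=0.9724573, Δφ=-0.1474088, Δλ=1.0407154 rad; a=sin²(Δφ/2)+cosφ1·cosφ2·sin²(Δλ/2)=0.0661035636; c=2·atan2(√a, √(1-a))=0.520052942; dist=6371·c=3313.257 ≈ 3313.3 km; running total=33576.8 km
Leg 4 bearing: y=sinΔλ·cosφ2=0.48597100, x=cosφ1·sinφ2-sinφ1·cosφ2·cosΔλ=0.10376761; θ=atan2(y, x)=77.9468° ≈ 77.9°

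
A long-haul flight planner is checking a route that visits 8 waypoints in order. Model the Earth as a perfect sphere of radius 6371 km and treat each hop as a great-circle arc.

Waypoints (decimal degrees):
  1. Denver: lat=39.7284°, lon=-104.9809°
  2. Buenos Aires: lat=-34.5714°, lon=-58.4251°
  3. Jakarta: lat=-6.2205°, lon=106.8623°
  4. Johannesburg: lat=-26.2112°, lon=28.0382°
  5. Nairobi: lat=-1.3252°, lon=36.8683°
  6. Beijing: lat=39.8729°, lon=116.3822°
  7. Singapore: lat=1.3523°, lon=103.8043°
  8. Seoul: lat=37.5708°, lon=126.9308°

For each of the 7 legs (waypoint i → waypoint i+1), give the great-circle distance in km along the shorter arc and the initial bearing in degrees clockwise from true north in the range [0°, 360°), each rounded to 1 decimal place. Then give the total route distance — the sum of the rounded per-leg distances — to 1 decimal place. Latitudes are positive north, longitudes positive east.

Leg 1: dist=9543.3 km, bearing=143.2°
Leg 2: dist=15223.4 km, bearing=158.3°
Leg 3: dist=8589.6 km, bearing=244.5°
Leg 4: dist=2924.0 km, bearing=20.3°
Leg 5: dist=9210.3 km, bearing=49.5°
Leg 6: dist=4468.3 km, bearing=199.7°
Leg 7: dist=4670.7 km, bearing=27.7°
Total: 54629.6 km

Leg 1: φ1=0.6933914, φ2=-0.6033848, Δφ=-1.2967761, Δλ=0.8125520 rad; a=sin²(Δφ/2)+cosφ1·cosφ2·sin²(Δλ/2)=0.4636009769; c=2·atan2(√a, √(1-a))=1.497933827; dist=6371·c=9543.336 ≈ 9543.3 km; running total=9543.3 km
Leg 1 bearing: y=sinΔλ·cosφ2=0.59783928, x=cosφ1·sinφ2-sinφ1·cosφ2·cosΔλ=-0.79830360; θ=atan2(y, x)=143.1709° ≈ 143.2°
Leg 2: φ1=-0.6033848, φ2=-0.1085682, Δφ=0.4948166, Δλ=2.8848093 rad; a=sin²(Δφ/2)+cosφ1·cosφ2·sin²(Δλ/2)=0.8651240176; c=2·atan2(√a, √(1-a))=2.389481266; dist=6371·c=15223.385 ≈ 15223.4 km; running total=24766.7 km
Leg 2 bearing: y=sinΔλ·cosφ2=0.25247534, x=cosφ1·sinφ2-sinφ1·cosφ2·cosΔλ=-0.63481809; θ=atan2(y, x)=158.3116° ≈ 158.3°
Leg 3: φ1=-0.1085682, φ2=-0.4574717, Δφ=-0.3489035, Δλ=-1.3757401 rad; a=sin²(Δφ/2)+cosφ1·cosφ2·sin²(Δλ/2)=0.3896370029; c=2·atan2(√a, √(1-a))=1.348237566; dist=6371·c=8589.622 ≈ 8589.6 km; running total=33356.3 km
Leg 3 bearing: y=sinΔλ·cosφ2=-0.88015877, x=cosφ1·sinφ2-sinφ1·cosφ2·cosΔλ=-0.42023872; θ=atan2(y, x)=-115.5225° <0 so +360° → 244.4775° ≈ 244.5°
Leg 4: φ1=-0.4574717, φ2=-0.0231291, Δφ=0.4343426, Δλ=0.1541143 rad; a=sin²(Δφ/2)+cosφ1·cosφ2·sin²(Δλ/2)=0.0517418428; c=2·atan2(√a, √(1-a))=0.458954141; dist=6371·c=2923.997 ≈ 2924.0 km; running total=36280.3 km
Leg 4 bearing: y=sinΔλ·cosφ2=0.15346392, x=cosφ1·sinφ2-sinφ1·cosφ2·cosΔλ=0.41558071; θ=atan2(y, x)=20.2680° ≈ 20.3°
Leg 5: φ1=-0.0231291, φ2=0.6959134, Δφ=0.7190425, Δλ=1.3877794 rad; a=sin²(Δφ/2)+cosφ1·cosφ2·sin²(Δλ/2)=0.4375934269; c=2·atan2(√a, √(1-a))=1.445656824; dist=6371·c=9210.280 ≈ 9210.3 km; running total=45490.6 km
Leg 5 bearing: y=sinΔλ·cosφ2=0.75465104, x=cosφ1·sinφ2-sinφ1·cosφ2·cosΔλ=0.64414555; θ=atan2(y, x)=49.5170° ≈ 49.5°
Leg 6: φ1=0.6959134, φ2=0.0236021, Δφ=-0.6723113, Δλ=-0.2195258 rad; a=sin²(Δφ/2)+cosφ1·cosφ2·sin²(Δλ/2)=0.1180145933; c=2·atan2(√a, √(1-a))=0.701351524; dist=6371·c=4468.311 ≈ 4468.3 km; running total=49958.9 km
Leg 6 bearing: y=sinΔλ·cosφ2=-0.21770615, x=cosφ1·sinφ2-sinφ1·cosφ2·cosΔλ=-0.60741471; θ=atan2(y, x)=-160.2816° <0 so +360° → 199.7184° ≈ 199.7°
Leg 7: φ1=0.0236021, φ2=0.6557342, Δφ=0.6321321, Δλ=0.4036336 rad; a=sin²(Δφ/2)+cosφ1·cosφ2·sin²(Δλ/2)=0.1284530565; c=2·atan2(√a, √(1-a))=0.733114409; dist=6371·c=4670.672 ≈ 4670.7 km; running total=54629.6 km
Leg 7 bearing: y=sinΔλ·cosφ2=0.31130375, x=cosφ1·sinφ2-sinφ1·cosφ2·cosΔλ=0.59236935; θ=atan2(y, x)=27.7230° ≈ 27.7°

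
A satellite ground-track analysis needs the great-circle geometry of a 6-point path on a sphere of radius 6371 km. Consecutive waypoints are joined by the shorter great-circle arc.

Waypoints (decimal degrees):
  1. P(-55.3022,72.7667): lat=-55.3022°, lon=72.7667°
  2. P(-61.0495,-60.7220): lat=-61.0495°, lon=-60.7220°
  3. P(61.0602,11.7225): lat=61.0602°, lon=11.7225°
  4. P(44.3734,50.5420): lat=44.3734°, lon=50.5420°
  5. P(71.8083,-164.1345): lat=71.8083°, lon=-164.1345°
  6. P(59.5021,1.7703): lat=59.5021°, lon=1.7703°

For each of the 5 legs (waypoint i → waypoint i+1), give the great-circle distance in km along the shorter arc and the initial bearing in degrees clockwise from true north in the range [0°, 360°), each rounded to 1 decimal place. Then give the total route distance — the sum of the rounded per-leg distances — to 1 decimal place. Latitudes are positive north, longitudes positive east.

Leg 1: φ1=-0.9652055, φ2=-1.0655148, Δφ=-0.1003093, Δλ=-2.3298173 rad; a=sin²(Δφ/2)+cosφ1·cosφ2·sin²(Δλ/2)=0.2351038914; c=2·atan2(√a, √(1-a))=1.012440770; dist=6371·c=6450.260 ≈ 6450.3 km; running total=6450.3 km
Leg 1 bearing: y=sinΔλ·cosφ2=-0.35118594, x=cosφ1·sinφ2-sinφ1·cosφ2·cosΔλ=-0.77200300; θ=atan2(y, x)=-155.5391° <0 so +360° → 204.4609° ≈ 204.5°
Leg 2: φ1=-1.0655148, φ2=1.0657015, Δφ=2.1312163, Δλ=1.2643950 rad; a=sin²(Δφ/2)+cosφ1·cosφ2·sin²(Δλ/2)=0.8475603066; c=2·atan2(√a, √(1-a))=2.339383990; dist=6371·c=14904.215 ≈ 14904.2 km; running total=21354.5 km
Leg 2 bearing: y=sinΔλ·cosφ2=0.46135331, x=cosφ1·sinφ2-sinφ1·cosφ2·cosΔλ=0.55132609; θ=atan2(y, x)=39.9228° ≈ 39.9°
Leg 3: φ1=1.0657015, φ2=0.7744619, Δφ=-0.2912396, Δλ=0.6775281 rad; a=sin²(Δφ/2)+cosφ1·cosφ2·sin²(Δλ/2)=0.0592542437; c=2·atan2(√a, √(1-a))=0.491784732; dist=6371·c=3133.161 ≈ 3133.2 km; running total=24487.7 km
Leg 3 bearing: y=sinΔλ·cosφ2=0.44808436, x=cosφ1·sinφ2-sinφ1·cosφ2·cosΔλ=-0.14897356; θ=atan2(y, x)=108.3903° ≈ 108.4°
Leg 4: φ1=0.7744619, φ2=1.2532913, Δφ=0.4788293, Δλ=-3.7468118 rad; a=sin²(Δφ/2)+cosφ1·cosφ2·sin²(Δλ/2)=0.2595714453; c=2·atan2(√a, √(1-a))=1.069164332; dist=6371·c=6811.646 ≈ 6811.6 km; running total=31299.3 km
Leg 4 bearing: y=sinΔλ·cosφ2=0.17762224, x=cosφ1·sinφ2-sinφ1·cosφ2·cosΔλ=0.85861911; θ=atan2(y, x)=11.6879° ≈ 11.7°
Leg 5: φ1=1.2532913, φ2=1.0385076, Δφ=-0.2147837, Δλ=2.8955850 rad; a=sin²(Δφ/2)+cosφ1·cosφ2·sin²(Δλ/2)=0.1675458326; c=2·atan2(√a, √(1-a))=0.843425239; dist=6371·c=5373.462 ≈ 5373.5 km; running total=36672.8 km
Leg 5 bearing: y=sinΔλ·cosφ2=0.12359503, x=cosφ1·sinφ2-sinφ1·cosφ2·cosΔλ=0.73662825; θ=atan2(y, x)=9.5246° ≈ 9.5°

Leg 1: dist=6450.3 km, bearing=204.5°
Leg 2: dist=14904.2 km, bearing=39.9°
Leg 3: dist=3133.2 km, bearing=108.4°
Leg 4: dist=6811.6 km, bearing=11.7°
Leg 5: dist=5373.5 km, bearing=9.5°
Total: 36672.8 km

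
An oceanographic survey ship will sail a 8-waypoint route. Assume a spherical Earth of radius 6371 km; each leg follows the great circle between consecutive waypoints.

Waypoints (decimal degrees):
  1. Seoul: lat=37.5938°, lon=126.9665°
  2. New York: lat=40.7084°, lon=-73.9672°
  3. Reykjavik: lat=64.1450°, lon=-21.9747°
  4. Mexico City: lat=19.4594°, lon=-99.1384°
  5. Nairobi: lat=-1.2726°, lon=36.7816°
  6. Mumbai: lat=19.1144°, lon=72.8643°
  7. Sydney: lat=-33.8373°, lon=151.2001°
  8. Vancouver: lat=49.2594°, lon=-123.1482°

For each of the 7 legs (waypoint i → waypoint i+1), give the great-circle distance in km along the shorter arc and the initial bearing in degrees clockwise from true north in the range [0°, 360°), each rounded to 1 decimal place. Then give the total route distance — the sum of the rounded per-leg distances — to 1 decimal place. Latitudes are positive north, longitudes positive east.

Leg 1: φ1=0.6561356, φ2=0.7104956, Δφ=0.0543600, Δλ=-3.5069546 rad; a=sin²(Δφ/2)+cosφ1·cosφ2·sin²(Δλ/2)=0.5815521954; c=2·atan2(√a, √(1-a))=1.734632693; dist=6371·c=11051.345 ≈ 11051.3 km; running total=11051.3 km
Leg 1 bearing: y=sinΔλ·cosφ2=0.27083770, x=cosφ1·sinφ2-sinφ1·cosφ2·cosΔλ=0.94870644; θ=atan2(y, x)=15.9330° ≈ 15.9°
Leg 2: φ1=0.7104956, φ2=1.1195414, Δφ=0.4090458, Δλ=0.9074403 rad; a=sin²(Δφ/2)+cosφ1·cosφ2·sin²(Δλ/2)=0.1047593186; c=2·atan2(√a, √(1-a))=0.659201811; dist=6371·c=4199.775 ≈ 4199.8 km; running total=15251.1 km
Leg 2 bearing: y=sinΔλ·cosφ2=0.34361251, x=cosφ1·sinφ2-sinφ1·cosφ2·cosΔλ=0.50702037; θ=atan2(y, x)=34.1259° ≈ 34.1°
Leg 3: φ1=1.1195414, φ2=0.3396306, Δφ=-0.7799108, Δλ=-1.3467606 rad; a=sin²(Δφ/2)+cosφ1·cosφ2·sin²(Δλ/2)=0.3044284419; c=2·atan2(√a, √(1-a))=1.168922989; dist=6371·c=7447.208 ≈ 7447.2 km; running total=22698.3 km
Leg 3 bearing: y=sinΔλ·cosφ2=-0.91931414, x=cosφ1·sinφ2-sinφ1·cosφ2·cosΔλ=-0.04322702; θ=atan2(y, x)=-92.6921° <0 so +360° → 267.3079° ≈ 267.3°
Leg 4: φ1=0.3396306, φ2=-0.0222111, Δφ=-0.3618417, Δλ=2.3722515 rad; a=sin²(Δφ/2)+cosφ1·cosφ2·sin²(Δλ/2)=0.8422830146; c=2·atan2(√a, √(1-a))=2.324804523; dist=6371·c=14811.330 ≈ 14811.3 km; running total=37509.6 km
Leg 4 bearing: y=sinΔλ·cosφ2=0.69549049, x=cosφ1·sinφ2-sinφ1·cosφ2·cosΔλ=0.21831703; θ=atan2(y, x)=72.5727° ≈ 72.6°
Leg 5: φ1=-0.0222111, φ2=0.3336092, Δφ=0.3558203, Δλ=0.6297619 rad; a=sin²(Δφ/2)+cosφ1·cosφ2·sin²(Δλ/2)=0.1219250662; c=2·atan2(√a, √(1-a))=0.713386850; dist=6371·c=4544.988 ≈ 4545.0 km; running total=42054.6 km
Leg 5 bearing: y=sinΔλ·cosφ2=0.55648144, x=cosφ1·sinφ2-sinφ1·cosφ2·cosΔλ=0.34433382; θ=atan2(y, x)=58.2520° ≈ 58.3°
Leg 6: φ1=0.3336092, φ2=-0.5905723, Δφ=-0.9241815, Δλ=1.3672176 rad; a=sin²(Δφ/2)+cosφ1·cosφ2·sin²(Δλ/2)=0.5118331740; c=2·atan2(√a, √(1-a))=1.594464885; dist=6371·c=10158.336 ≈ 10158.3 km; running total=52212.9 km
Leg 6 bearing: y=sinΔλ·cosφ2=0.81346923, x=cosφ1·sinφ2-sinφ1·cosφ2·cosΔλ=-0.58112624; θ=atan2(y, x)=125.5413° ≈ 125.5°
Leg 7: φ1=-0.5905723, φ2=0.8597387, Δφ=1.4503110, Δλ=-4.7882811 rad; a=sin²(Δφ/2)+cosφ1·cosφ2·sin²(Δλ/2)=0.6903991423; c=2·atan2(√a, √(1-a))=1.961455799; dist=6371·c=12496.435 ≈ 12496.4 km; running total=64709.3 km
Leg 7 bearing: y=sinΔλ·cosφ2=0.65075689, x=cosφ1·sinφ2-sinφ1·cosφ2·cosΔλ=0.65689279; θ=atan2(y, x)=44.7312° ≈ 44.7°

Leg 1: dist=11051.3 km, bearing=15.9°
Leg 2: dist=4199.8 km, bearing=34.1°
Leg 3: dist=7447.2 km, bearing=267.3°
Leg 4: dist=14811.3 km, bearing=72.6°
Leg 5: dist=4545.0 km, bearing=58.3°
Leg 6: dist=10158.3 km, bearing=125.5°
Leg 7: dist=12496.4 km, bearing=44.7°
Total: 64709.3 km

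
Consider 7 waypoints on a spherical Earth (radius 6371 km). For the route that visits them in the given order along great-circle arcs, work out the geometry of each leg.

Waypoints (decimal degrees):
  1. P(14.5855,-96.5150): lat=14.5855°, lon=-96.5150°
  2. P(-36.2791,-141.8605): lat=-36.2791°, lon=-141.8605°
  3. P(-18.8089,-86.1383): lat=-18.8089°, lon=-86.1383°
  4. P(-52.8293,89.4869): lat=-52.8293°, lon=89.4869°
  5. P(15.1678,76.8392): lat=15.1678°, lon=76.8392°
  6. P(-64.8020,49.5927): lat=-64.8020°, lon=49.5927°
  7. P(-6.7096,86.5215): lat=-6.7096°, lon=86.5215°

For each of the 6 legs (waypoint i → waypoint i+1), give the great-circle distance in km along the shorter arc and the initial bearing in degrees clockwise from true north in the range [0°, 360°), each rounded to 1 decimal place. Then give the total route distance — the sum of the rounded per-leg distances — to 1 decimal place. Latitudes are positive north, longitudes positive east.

Leg 1: φ1=0.2545650, φ2=-0.6331897, Δφ=-0.8877547, Δλ=-0.7914283 rad; a=sin²(Δφ/2)+cosφ1·cosφ2·sin²(Δλ/2)=0.3003431554; c=2·atan2(√a, √(1-a))=1.160028185; dist=6371·c=7390.540 ≈ 7390.5 km; running total=7390.5 km
Leg 1 bearing: y=sinΔλ·cosφ2=-0.57345698, x=cosφ1·sinφ2-sinφ1·cosφ2·cosΔλ=-0.71532907; θ=atan2(y, x)=-141.2819° <0 so +360° → 218.7181° ≈ 218.7°
Leg 2: φ1=-0.6331897, φ2=-0.3282772, Δφ=0.3049125, Δλ=0.9725359 rad; a=sin²(Δφ/2)+cosφ1·cosφ2·sin²(Δλ/2)=0.1897211704; c=2·atan2(√a, √(1-a))=0.901342669; dist=6371·c=5742.454 ≈ 5742.5 km; running total=13133.0 km
Leg 2 bearing: y=sinΔλ·cosφ2=0.78219060, x=cosφ1·sinφ2-sinφ1·cosφ2·cosΔλ=0.05555224; θ=atan2(y, x)=85.9376° ≈ 85.9°
Leg 3: φ1=-0.3282772, φ2=-0.9220452, Δφ=-0.5937680, Δλ=3.0652380 rad; a=sin²(Δφ/2)+cosφ1·cosφ2·sin²(Δλ/2)=0.6566749839; c=2·atan2(√a, √(1-a))=1.889514943; dist=6371·c=12038.100 ≈ 12038.1 km; running total=25171.1 km
Leg 3 bearing: y=sinΔλ·cosφ2=0.04608804, x=cosφ1·sinφ2-sinφ1·cosφ2·cosΔλ=-0.94851868; θ=atan2(y, x)=177.2182° ≈ 177.2°
Leg 4: φ1=-0.9220452, φ2=0.2647281, Δφ=1.1867733, Δλ=-0.2207440 rad; a=sin²(Δφ/2)+cosφ1·cosφ2·sin²(Δλ/2)=0.3197482864; c=2·atan2(√a, √(1-a))=1.201988771; dist=6371·c=7657.870 ≈ 7657.9 km; running total=32829.0 km
Leg 4 bearing: y=sinΔλ·cosφ2=-0.21132803, x=cosφ1·sinφ2-sinφ1·cosφ2·cosΔλ=0.90850302; θ=atan2(y, x)=-13.0948° <0 so +360° → 346.9052° ≈ 346.9°
Leg 5: φ1=0.2647281, φ2=-1.1310083, Δφ=-1.3957363, Δλ=-0.4755411 rad; a=sin²(Δφ/2)+cosφ1·cosφ2·sin²(Δλ/2)=0.4357129649; c=2·atan2(√a, √(1-a))=1.441865346; dist=6371·c=9186.124 ≈ 9186.1 km; running total=42015.1 km
Leg 5 bearing: y=sinΔλ·cosφ2=-0.19491565, x=cosφ1·sinφ2-sinφ1·cosφ2·cosΔλ=-0.97235621; θ=atan2(y, x)=-168.6649° <0 so +360° → 191.3351° ≈ 191.3°
Leg 6: φ1=-1.1310083, φ2=-0.1171046, Δφ=1.0139037, Δλ=0.6445291 rad; a=sin²(Δφ/2)+cosφ1·cosφ2·sin²(Δλ/2)=0.2781382046; c=2·atan2(√a, √(1-a))=1.111046873; dist=6371·c=7078.480 ≈ 7078.5 km; running total=49093.6 km
Leg 6 bearing: y=sinΔλ·cosφ2=0.59670714, x=cosφ1·sinφ2-sinφ1·cosφ2·cosΔλ=0.66861795; θ=atan2(y, x)=41.7473° ≈ 41.7°

Leg 1: dist=7390.5 km, bearing=218.7°
Leg 2: dist=5742.5 km, bearing=85.9°
Leg 3: dist=12038.1 km, bearing=177.2°
Leg 4: dist=7657.9 km, bearing=346.9°
Leg 5: dist=9186.1 km, bearing=191.3°
Leg 6: dist=7078.5 km, bearing=41.7°
Total: 49093.6 km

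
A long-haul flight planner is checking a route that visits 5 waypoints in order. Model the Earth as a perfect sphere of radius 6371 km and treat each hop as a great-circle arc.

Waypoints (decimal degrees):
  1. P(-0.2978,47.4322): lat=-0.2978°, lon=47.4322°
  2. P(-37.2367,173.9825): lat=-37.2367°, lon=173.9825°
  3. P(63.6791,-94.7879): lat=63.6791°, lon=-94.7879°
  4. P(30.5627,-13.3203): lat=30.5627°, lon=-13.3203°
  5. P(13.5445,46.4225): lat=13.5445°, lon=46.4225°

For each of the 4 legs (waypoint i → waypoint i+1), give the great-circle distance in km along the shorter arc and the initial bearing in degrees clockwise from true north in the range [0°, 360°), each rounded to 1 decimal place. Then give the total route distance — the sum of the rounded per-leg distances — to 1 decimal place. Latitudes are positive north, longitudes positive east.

Leg 1: φ1=-0.0051976, φ2=-0.6499030, Δφ=-0.6447054, Δλ=2.2087194 rad; a=sin²(Δφ/2)+cosφ1·cosφ2·sin²(Δλ/2)=0.7354869267; c=2·atan2(√a, √(1-a))=2.061190738; dist=6371·c=13131.846 ≈ 13131.8 km; running total=13131.8 km
Leg 1 bearing: y=sinΔλ·cosφ2=0.63956861, x=cosφ1·sinφ2-sinφ1·cosφ2·cosΔλ=-0.60756532; θ=atan2(y, x)=133.5300° ≈ 133.5°
Leg 2: φ1=-0.6499030, φ2=1.1114100, Δφ=1.7613130, Δλ=-4.6909284 rad; a=sin²(Δφ/2)+cosφ1·cosφ2·sin²(Δλ/2)=0.7749747615; c=2·atan2(√a, √(1-a))=2.153100126; dist=6371·c=13717.401 ≈ 13717.4 km; running total=26849.2 km
Leg 2 bearing: y=sinΔλ·cosφ2=0.44329608, x=cosφ1·sinφ2-sinφ1·cosφ2·cosΔλ=0.70784469; θ=atan2(y, x)=32.0573° ≈ 32.1°
Leg 3: φ1=1.1114100, φ2=0.5334197, Δφ=-0.5779902, Δλ=1.4218779 rad; a=sin²(Δφ/2)+cosφ1·cosφ2·sin²(Δλ/2)=0.2437945144; c=2·atan2(√a, √(1-a))=1.032806314; dist=6371·c=6580.009 ≈ 6580.0 km; running total=33429.2 km
Leg 3 bearing: y=sinΔλ·cosφ2=0.85154298, x=cosφ1·sinφ2-sinφ1·cosφ2·cosΔλ=0.11094841; θ=atan2(y, x)=82.5767° ≈ 82.6°
Leg 4: φ1=0.5334197, φ2=0.2363961, Δφ=-0.2970236, Δλ=1.0427086 rad; a=sin²(Δφ/2)+cosφ1·cosφ2·sin²(Δλ/2)=0.2295503363; c=2·atan2(√a, √(1-a))=0.999290341; dist=6371·c=6366.479 ≈ 6366.5 km; running total=39795.7 km
Leg 4 bearing: y=sinΔλ·cosφ2=0.83974923, x=cosφ1·sinφ2-sinφ1·cosφ2·cosΔλ=-0.04742512; θ=atan2(y, x)=93.2324° ≈ 93.2°

Leg 1: dist=13131.8 km, bearing=133.5°
Leg 2: dist=13717.4 km, bearing=32.1°
Leg 3: dist=6580.0 km, bearing=82.6°
Leg 4: dist=6366.5 km, bearing=93.2°
Total: 39795.7 km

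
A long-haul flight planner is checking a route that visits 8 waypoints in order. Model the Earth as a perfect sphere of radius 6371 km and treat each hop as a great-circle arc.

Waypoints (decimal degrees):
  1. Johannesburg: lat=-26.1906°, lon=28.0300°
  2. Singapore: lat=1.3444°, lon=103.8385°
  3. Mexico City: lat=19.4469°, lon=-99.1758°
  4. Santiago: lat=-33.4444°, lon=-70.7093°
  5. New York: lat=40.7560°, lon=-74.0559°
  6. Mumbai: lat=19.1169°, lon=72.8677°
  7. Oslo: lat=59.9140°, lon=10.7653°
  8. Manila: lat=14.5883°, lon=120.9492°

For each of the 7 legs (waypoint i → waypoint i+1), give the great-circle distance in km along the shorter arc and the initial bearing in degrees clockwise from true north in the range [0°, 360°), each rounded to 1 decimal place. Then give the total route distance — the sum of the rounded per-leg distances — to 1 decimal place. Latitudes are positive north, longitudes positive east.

Leg 1: φ1=-0.4571122, φ2=0.0234642, Δφ=0.4805764, Δλ=1.3231079 rad; a=sin²(Δφ/2)+cosφ1·cosφ2·sin²(Δλ/2)=0.3952114619; c=2·atan2(√a, √(1-a))=1.359653916; dist=6371·c=8662.355 ≈ 8662.4 km; running total=8662.4 km
Leg 1 bearing: y=sinΔλ·cosφ2=0.96921486, x=cosφ1·sinφ2-sinφ1·cosφ2·cosΔλ=0.12922849; θ=atan2(y, x)=82.4054° ≈ 82.4°
Leg 2: φ1=0.0234642, φ2=0.3394124, Δφ=0.3159482, Δλ=-3.5432680 rad; a=sin²(Δφ/2)+cosφ1·cosφ2·sin²(Δλ/2)=0.9299241394; c=2·atan2(√a, √(1-a))=2.605768753; dist=6371·c=16601.353 ≈ 16601.4 km; running total=25263.8 km
Leg 2 bearing: y=sinΔλ·cosφ2=0.36865672, x=cosφ1·sinφ2-sinφ1·cosφ2·cosΔλ=0.35320414; θ=atan2(y, x)=46.2263° ≈ 46.2°
Leg 3: φ1=0.3394124, φ2=-0.5837149, Δφ=-0.9231273, Δλ=0.4968342 rad; a=sin²(Δφ/2)+cosφ1·cosφ2·sin²(Δλ/2)=0.2459001779; c=2·atan2(√a, √(1-a))=1.037703253; dist=6371·c=6611.207 ≈ 6611.2 km; running total=31875.0 km
Leg 3 bearing: y=sinΔλ·cosφ2=0.39772248, x=cosφ1·sinφ2-sinφ1·cosφ2·cosΔλ=-0.76390441; θ=atan2(y, x)=152.4965° ≈ 152.5°
Leg 4: φ1=-0.5837149, φ2=0.7113264, Δφ=1.2950413, Δλ=-0.0584092 rad; a=sin²(Δφ/2)+cosφ1·cosφ2·sin²(Δλ/2)=0.3644021807; c=2·atan2(√a, √(1-a))=1.296161322; dist=6371·c=8257.844 ≈ 8257.8 km; running total=40132.8 km
Leg 4 bearing: y=sinΔλ·cosφ2=-0.04421961, x=cosφ1·sinφ2-sinφ1·cosφ2·cosΔλ=0.96150796; θ=atan2(y, x)=-2.6332° <0 so +360° → 357.3668° ≈ 357.4°
Leg 5: φ1=0.7113264, φ2=0.3336528, Δφ=-0.3776735, Δλ=2.5643006 rad; a=sin²(Δφ/2)+cosφ1·cosφ2·sin²(Δλ/2)=0.6929662329; c=2·atan2(√a, √(1-a))=1.967014709; dist=6371·c=12531.851 ≈ 12531.9 km; running total=52664.7 km
Leg 5 bearing: y=sinΔλ·cosφ2=0.51565965, x=cosφ1·sinφ2-sinφ1·cosφ2·cosΔλ=0.76495180; θ=atan2(y, x)=33.9842° ≈ 34.0°
Leg 6: φ1=0.3336528, φ2=1.0456966, Δφ=0.7120437, Δλ=-1.0838914 rad; a=sin²(Δφ/2)+cosφ1·cosφ2·sin²(Δλ/2)=0.2475032491; c=2·atan2(√a, √(1-a))=1.041421890; dist=6371·c=6634.899 ≈ 6634.9 km; running total=59299.6 km
Leg 6 bearing: y=sinΔλ·cosφ2=-0.44304094, x=cosφ1·sinφ2-sinφ1·cosφ2·cosΔλ=0.74074037; θ=atan2(y, x)=-30.8839° <0 so +360° → 329.1161° ≈ 329.1°
Leg 7: φ1=1.0456966, φ2=0.2546139, Δφ=-0.7910827, Δλ=1.9230718 rad; a=sin²(Δφ/2)+cosφ1·cosφ2·sin²(Δλ/2)=0.4747255956; c=2·atan2(√a, √(1-a))=1.520225966; dist=6371·c=9685.360 ≈ 9685.4 km; running total=68985.0 km
Leg 7 bearing: y=sinΔλ·cosφ2=0.90833046, x=cosφ1·sinφ2-sinφ1·cosφ2·cosΔλ=0.41518743; θ=atan2(y, x)=65.4354° ≈ 65.4°

Leg 1: dist=8662.4 km, bearing=82.4°
Leg 2: dist=16601.4 km, bearing=46.2°
Leg 3: dist=6611.2 km, bearing=152.5°
Leg 4: dist=8257.8 km, bearing=357.4°
Leg 5: dist=12531.9 km, bearing=34.0°
Leg 6: dist=6634.9 km, bearing=329.1°
Leg 7: dist=9685.4 km, bearing=65.4°
Total: 68985.0 km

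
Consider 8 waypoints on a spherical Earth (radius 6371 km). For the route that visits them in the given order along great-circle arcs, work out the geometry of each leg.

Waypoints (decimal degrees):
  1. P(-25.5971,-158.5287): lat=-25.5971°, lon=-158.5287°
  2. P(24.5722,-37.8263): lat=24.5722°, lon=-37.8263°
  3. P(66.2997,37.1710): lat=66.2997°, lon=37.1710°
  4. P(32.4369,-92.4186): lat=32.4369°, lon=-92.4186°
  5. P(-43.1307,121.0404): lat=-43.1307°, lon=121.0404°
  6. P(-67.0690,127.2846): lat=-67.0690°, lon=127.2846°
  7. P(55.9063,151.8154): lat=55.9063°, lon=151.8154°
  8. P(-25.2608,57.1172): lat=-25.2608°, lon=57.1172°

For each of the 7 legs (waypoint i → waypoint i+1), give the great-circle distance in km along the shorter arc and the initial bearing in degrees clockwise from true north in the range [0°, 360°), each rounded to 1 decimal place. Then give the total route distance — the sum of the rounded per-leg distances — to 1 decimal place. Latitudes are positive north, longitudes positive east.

Leg 1: dist=14094.8 km, bearing=77.4°
Leg 2: dist=6851.3 km, bearing=26.2°
Leg 3: dist=8233.0 km, bearing=317.4°
Leg 4: dist=16869.4 km, bearing=238.1°
Leg 5: dist=2688.2 km, bearing=174.1°
Leg 6: dist=13825.1 km, bearing=16.4°
Leg 7: dist=12594.0 km, bearing=258.8°
Total: 75155.8 km

Leg 1: φ1=-0.4467537, φ2=0.4288658, Δφ=0.8756195, Δλ=2.1066543 rad; a=sin²(Δφ/2)+cosφ1·cosφ2·sin²(Δλ/2)=0.7992131666; c=2·atan2(√a, √(1-a))=2.212331800; dist=6371·c=14094.766 ≈ 14094.8 km; running total=14094.8 km
Leg 1 bearing: y=sinΔλ·cosφ2=0.78196287, x=cosφ1·sinφ2-sinφ1·cosφ2·cosΔλ=0.17441331; θ=atan2(y, x)=77.4262° ≈ 77.4°
Leg 2: φ1=0.4288658, φ2=1.1571481, Δφ=0.7282823, Δλ=1.3089498 rad; a=sin²(Δφ/2)+cosφ1·cosφ2·sin²(Δλ/2)=0.2623019717; c=2·atan2(√a, √(1-a))=1.075382169; dist=6371·c=6851.260 ≈ 6851.3 km; running total=20946.1 km
Leg 2 bearing: y=sinΔλ·cosφ2=0.38825147, x=cosφ1·sinφ2-sinφ1·cosφ2·cosΔλ=0.78946779; θ=atan2(y, x)=26.1874° ≈ 26.2°
Leg 3: φ1=1.1571481, φ2=0.5661307, Δφ=-0.5910174, Δλ=-2.2617652 rad; a=sin²(Δφ/2)+cosφ1·cosφ2·sin²(Δλ/2)=0.3625298359; c=2·atan2(√a, √(1-a))=1.292268689; dist=6371·c=8233.044 ≈ 8233.0 km; running total=29179.1 km
Leg 3 bearing: y=sinΔλ·cosφ2=-0.65039746, x=cosφ1·sinφ2-sinφ1·cosφ2·cosΔλ=0.70808966; θ=atan2(y, x)=-42.5682° <0 so +360° → 317.4318° ≈ 317.4°
Leg 4: φ1=0.5661307, φ2=-0.7527727, Δφ=-1.3189034, Δλ=3.7255624 rad; a=sin²(Δφ/2)+cosφ1·cosφ2·sin²(Δλ/2)=0.9402802226; c=2·atan2(√a, √(1-a))=2.647839770; dist=6371·c=16869.387 ≈ 16869.4 km; running total=46048.5 km
Leg 4 bearing: y=sinΔλ·cosφ2=-0.40236585, x=cosφ1·sinφ2-sinφ1·cosφ2·cosΔλ=-0.25042967; θ=atan2(y, x)=-121.8978° <0 so +360° → 238.1022° ≈ 238.1°
Leg 5: φ1=-0.7527727, φ2=-1.1705749, Δφ=-0.4178022, Δλ=0.1089818 rad; a=sin²(Δφ/2)+cosφ1·cosφ2·sin²(Δλ/2)=0.0438519938; c=2·atan2(√a, √(1-a))=0.421940378; dist=6371·c=2688.182 ≈ 2688.2 km; running total=48736.7 km
Leg 5 bearing: y=sinΔλ·cosφ2=0.04237776, x=cosφ1·sinφ2-sinφ1·cosφ2·cosΔλ=-0.40733292; θ=atan2(y, x)=174.0605° ≈ 174.1°
Leg 6: φ1=-1.1705749, φ2=0.9757490, Δφ=2.1463239, Δλ=0.4281432 rad; a=sin²(Δφ/2)+cosφ1·cosφ2·sin²(Δλ/2)=0.7819953944; c=2·atan2(√a, √(1-a))=2.170006940; dist=6371·c=13825.114 ≈ 13825.1 km; running total=62561.8 km
Leg 6 bearing: y=sinΔλ·cosφ2=0.23272961, x=cosφ1·sinφ2-sinφ1·cosφ2·cosΔλ=0.79230759; θ=atan2(y, x)=16.3694° ≈ 16.4°
Leg 7: φ1=0.9757490, φ2=-0.4408841, Δφ=-1.4166331, Δλ=-1.6527954 rad; a=sin²(Δφ/2)+cosφ1·cosφ2·sin²(Δλ/2)=0.6974573003; c=2·atan2(√a, √(1-a))=1.976771221; dist=6371·c=12594.009 ≈ 12594.0 km; running total=75155.8 km
Leg 7 bearing: y=sinΔλ·cosφ2=-0.90133599, x=cosφ1·sinφ2-sinφ1·cosφ2·cosΔλ=-0.17786482; θ=atan2(y, x)=-101.1630° <0 so +360° → 258.8370° ≈ 258.8°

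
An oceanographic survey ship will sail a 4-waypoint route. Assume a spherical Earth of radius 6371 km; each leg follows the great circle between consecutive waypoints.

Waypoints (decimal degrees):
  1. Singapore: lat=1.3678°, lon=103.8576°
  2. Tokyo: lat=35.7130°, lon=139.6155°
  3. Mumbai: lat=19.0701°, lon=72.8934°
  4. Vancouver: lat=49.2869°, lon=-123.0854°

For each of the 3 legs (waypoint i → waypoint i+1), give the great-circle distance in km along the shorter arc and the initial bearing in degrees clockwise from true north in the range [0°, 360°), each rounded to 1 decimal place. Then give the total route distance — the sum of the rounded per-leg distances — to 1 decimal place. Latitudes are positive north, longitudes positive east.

Leg 1: dist=5307.2 km, bearing=39.9°
Leg 2: dist=6715.9 km, bearing=273.1°
Leg 3: dist=12251.7 km, bearing=11.0°
Total: 24274.8 km

Leg 1: φ1=0.0238726, φ2=0.6233094, Δφ=0.5994368, Δλ=0.6240931 rad; a=sin²(Δφ/2)+cosφ1·cosφ2·sin²(Δλ/2)=0.1636805190; c=2·atan2(√a, √(1-a))=0.833026988; dist=6371·c=5307.215 ≈ 5307.2 km; running total=5307.2 km
Leg 1 bearing: y=sinΔλ·cosφ2=0.47447301, x=cosφ1·sinφ2-sinφ1·cosφ2·cosΔλ=0.56783112; θ=atan2(y, x)=39.8817° ≈ 39.9°
Leg 2: φ1=0.6233094, φ2=0.3328360, Δφ=-0.2904734, Δλ=-1.1645203 rad; a=sin²(Δφ/2)+cosφ1·cosφ2·sin²(Δλ/2)=0.2530081682; c=2·atan2(√a, √(1-a))=1.054130797; dist=6371·c=6715.867 ≈ 6715.9 km; running total=12023.1 km
Leg 2 bearing: y=sinΔλ·cosφ2=-0.86818576, x=cosφ1·sinφ2-sinφ1·cosφ2·cosΔλ=0.04726133; θ=atan2(y, x)=-86.8841° <0 so +360° → 273.1159° ≈ 273.1°
Leg 3: φ1=0.3328360, φ2=0.8602187, Δφ=0.5273826, Δλ=-3.4204753 rad; a=sin²(Δφ/2)+cosφ1·cosφ2·sin²(Δλ/2)=0.6725019423; c=2·atan2(√a, √(1-a))=1.923039251; dist=6371·c=12251.683 ≈ 12251.7 km; running total=24274.8 km
Leg 3 bearing: y=sinΔλ·cosφ2=0.17955844, x=cosφ1·sinφ2-sinφ1·cosφ2·cosΔλ=0.92126602; θ=atan2(y, x)=11.0289° ≈ 11.0°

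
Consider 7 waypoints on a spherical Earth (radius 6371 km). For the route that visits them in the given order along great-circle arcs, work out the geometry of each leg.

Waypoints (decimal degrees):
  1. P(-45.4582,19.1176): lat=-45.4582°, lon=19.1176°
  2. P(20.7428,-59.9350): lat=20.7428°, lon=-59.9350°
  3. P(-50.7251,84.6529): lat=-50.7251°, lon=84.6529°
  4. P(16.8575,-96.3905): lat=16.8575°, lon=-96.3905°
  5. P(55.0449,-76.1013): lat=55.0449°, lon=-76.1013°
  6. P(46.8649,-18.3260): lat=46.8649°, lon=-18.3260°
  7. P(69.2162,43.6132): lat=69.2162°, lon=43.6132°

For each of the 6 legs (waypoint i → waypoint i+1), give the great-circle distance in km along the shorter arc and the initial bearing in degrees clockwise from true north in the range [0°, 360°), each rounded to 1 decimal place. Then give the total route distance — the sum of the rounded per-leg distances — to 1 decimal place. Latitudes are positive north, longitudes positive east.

Leg 1: dist=10824.4 km, bearing=292.2°
Leg 2: dist=15475.1 km, bearing=145.9°
Leg 3: dist=16248.0 km, bearing=178.2°
Leg 4: dist=4585.5 km, bearing=17.5°
Leg 5: dist=4025.0 km, bearing=78.3°
Leg 6: dist=4138.0 km, bearing=31.2°
Total: 55296.0 km

Leg 1: φ1=-0.7933953, φ2=0.3620302, Δφ=1.1554254, Δλ=-1.3797282 rad; a=sin²(Δφ/2)+cosφ1·cosφ2·sin²(Δλ/2)=0.5639304406; c=2·atan2(√a, √(1-a))=1.699008183; dist=6371·c=10824.381 ≈ 10824.4 km; running total=10824.4 km
Leg 1 bearing: y=sinΔλ·cosφ2=-0.91816127, x=cosφ1·sinφ2-sinφ1·cosφ2·cosΔλ=0.37500864; θ=atan2(y, x)=-67.7832° <0 so +360° → 292.2168° ≈ 292.2°
Leg 2: φ1=0.3620302, φ2=-0.8853200, Δφ=-1.2473502, Δλ=2.5235349 rad; a=sin²(Δφ/2)+cosφ1·cosφ2·sin²(Δλ/2)=0.8783307954; c=2·atan2(√a, √(1-a))=2.428988132; dist=6371·c=15475.083 ≈ 15475.1 km; running total=26299.5 km
Leg 2 bearing: y=sinΔλ·cosφ2=0.36681817, x=cosφ1·sinφ2-sinφ1·cosφ2·cosΔλ=-0.54120945; θ=atan2(y, x)=145.8716° ≈ 145.9°
Leg 3: φ1=-0.8853200, φ2=0.2942189, Δφ=1.1795389, Δλ=-3.1598034 rad; a=sin²(Δφ/2)+cosφ1·cosφ2·sin²(Δλ/2)=0.9151135474; c=2·atan2(√a, √(1-a))=2.550311287; dist=6371·c=16248.033 ≈ 16248.0 km; running total=42547.5 km
Leg 3 bearing: y=sinΔλ·cosφ2=0.01742727, x=cosφ1·sinφ2-sinφ1·cosφ2·cosΔλ=-0.55715282; θ=atan2(y, x)=178.2084° ≈ 178.2°
Leg 4: φ1=0.2942189, φ2=0.9607147, Δφ=0.6664959, Δλ=0.3541133 rad; a=sin²(Δφ/2)+cosφ1·cosφ2·sin²(Δλ/2)=0.1240138476; c=2·atan2(√a, √(1-a))=0.719747341; dist=6371·c=4585.510 ≈ 4585.5 km; running total=47133.0 km
Leg 4 bearing: y=sinΔλ·cosφ2=0.19867005, x=cosφ1·sinφ2-sinφ1·cosφ2·cosΔλ=0.62854424; θ=atan2(y, x)=17.5407° ≈ 17.5°
Leg 5: φ1=0.9607147, φ2=0.8179468, Δφ=-0.1427679, Δλ=1.0083692 rad; a=sin²(Δφ/2)+cosφ1·cosφ2·sin²(Δλ/2)=0.0965081170; c=2·atan2(√a, √(1-a))=0.631769476; dist=6371·c=4025.003 ≈ 4025.0 km; running total=51158.0 km
Leg 5 bearing: y=sinΔλ·cosφ2=0.57840288, x=cosφ1·sinφ2-sinφ1·cosφ2·cosΔλ=0.11927830; θ=atan2(y, x)=78.3478° ≈ 78.3°
Leg 6: φ1=0.8179468, φ2=1.2080506, Δφ=0.3901038, Δλ=1.0810430 rad; a=sin²(Δφ/2)+cosφ1·cosφ2·sin²(Δλ/2)=0.1018082125; c=2·atan2(√a, √(1-a))=0.649504493; dist=6371·c=4137.993 ≈ 4138.0 km; running total=55296.0 km
Leg 6 bearing: y=sinΔλ·cosφ2=0.31313049, x=cosφ1·sinφ2-sinφ1·cosφ2·cosΔλ=0.51741907; θ=atan2(y, x)=31.1814° ≈ 31.2°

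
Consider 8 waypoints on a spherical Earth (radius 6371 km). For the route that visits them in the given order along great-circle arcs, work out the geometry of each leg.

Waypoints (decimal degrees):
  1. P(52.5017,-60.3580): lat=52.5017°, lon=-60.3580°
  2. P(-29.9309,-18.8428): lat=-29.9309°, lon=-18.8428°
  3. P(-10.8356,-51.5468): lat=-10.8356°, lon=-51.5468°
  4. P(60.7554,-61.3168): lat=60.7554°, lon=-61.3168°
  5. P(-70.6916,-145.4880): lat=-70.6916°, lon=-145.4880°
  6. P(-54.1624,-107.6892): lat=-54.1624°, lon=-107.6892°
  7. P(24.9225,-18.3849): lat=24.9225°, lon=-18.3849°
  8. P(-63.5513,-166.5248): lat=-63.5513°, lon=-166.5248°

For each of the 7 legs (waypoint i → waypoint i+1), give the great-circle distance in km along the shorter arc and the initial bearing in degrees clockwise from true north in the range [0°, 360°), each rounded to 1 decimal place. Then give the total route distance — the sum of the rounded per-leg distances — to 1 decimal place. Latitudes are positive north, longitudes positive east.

Leg 1: dist=10012.9 km, bearing=144.9°
Leg 2: dist=3991.9 km, bearing=295.2°
Leg 3: dist=8007.2 km, bearing=355.0°
Leg 4: dist=15990.9 km, bearing=213.9°
Leg 5: dist=2597.2 km, bearing=64.8°
Leg 6: dist=12185.0 km, bearing=74.3°
Leg 7: dist=15131.8 km, bearing=199.8°
Total: 67916.9 km

Leg 1: φ1=0.9163275, φ2=-0.5223928, Δφ=-1.4387203, Δλ=0.7245769 rad; a=sin²(Δφ/2)+cosφ1·cosφ2·sin²(Δλ/2)=0.5004192805; c=2·atan2(√a, √(1-a))=1.571634888; dist=6371·c=10012.886 ≈ 10012.9 km; running total=10012.9 km
Leg 1 bearing: y=sinΔλ·cosφ2=0.57441712, x=cosφ1·sinφ2-sinφ1·cosφ2·cosΔλ=-0.81856232; θ=atan2(y, x)=144.9412° ≈ 144.9°
Leg 2: φ1=-0.5223928, φ2=-0.1891169, Δφ=0.3332759, Δλ=-0.5707925 rad; a=sin²(Δφ/2)+cosφ1·cosφ2·sin²(Δλ/2)=0.0949793149; c=2·atan2(√a, √(1-a))=0.626573662; dist=6371·c=3991.901 ≈ 3991.9 km; running total=14004.8 km
Leg 2 bearing: y=sinΔλ·cosφ2=-0.53066588, x=cosφ1·sinφ2-sinφ1·cosφ2·cosΔλ=0.24945281; θ=atan2(y, x)=-64.8230° <0 so +360° → 295.1770° ≈ 295.2°
Leg 3: φ1=-0.1891169, φ2=1.0603818, Δφ=1.2494987, Δλ=-0.1705187 rad; a=sin²(Δφ/2)+cosφ1·cosφ2·sin²(Δλ/2)=0.3455804641; c=2·atan2(√a, √(1-a))=1.256824135; dist=6371·c=8007.227 ≈ 8007.2 km; running total=22012.0 km
Leg 3 bearing: y=sinΔλ·cosφ2=-0.08290190, x=cosφ1·sinφ2-sinφ1·cosφ2·cosΔλ=0.94749443; θ=atan2(y, x)=-5.0004° <0 so +360° → 354.9996° ≈ 355.0°
Leg 4: φ1=1.0603818, φ2=-1.2338012, Δφ=-2.2941829, Δλ=-1.4690646 rad; a=sin²(Δφ/2)+cosφ1·cosφ2·sin²(Δλ/2)=0.9035293227; c=2·atan2(√a, √(1-a))=2.509949979; dist=6371·c=15990.891 ≈ 15990.9 km; running total=38002.9 km
Leg 4 bearing: y=sinΔλ·cosφ2=-0.32894321, x=cosφ1·sinφ2-sinφ1·cosφ2·cosΔλ=-0.49035977; θ=atan2(y, x)=-146.1455° <0 so +360° → 213.8545° ≈ 213.9°
Leg 5: φ1=-1.2338012, φ2=-0.9453122, Δφ=0.2884890, Δλ=0.6597135 rad; a=sin²(Δφ/2)+cosφ1·cosφ2·sin²(Δλ/2)=0.0409736707; c=2·atan2(√a, √(1-a))=0.407655960; dist=6371·c=2597.176 ≈ 2597.2 km; running total=40600.1 km
Leg 5 bearing: y=sinΔλ·cosφ2=0.35884114, x=cosφ1·sinφ2-sinφ1·cosφ2·cosΔλ=0.16855964; θ=atan2(y, x)=64.8390° ≈ 64.8°
Leg 6: φ1=-0.9453122, φ2=0.4349797, Δφ=1.3802919, Δλ=1.5586541 rad; a=sin²(Δφ/2)+cosφ1·cosφ2·sin²(Δλ/2)=0.6675834786; c=2·atan2(√a, √(1-a))=1.912578758; dist=6371·c=12185.039 ≈ 12185.0 km; running total=52785.1 km
Leg 6 bearing: y=sinΔλ·cosφ2=0.90681175, x=cosφ1·sinφ2-sinφ1·cosφ2·cosΔλ=0.25564733; θ=atan2(y, x)=74.2559° ≈ 74.3°
Leg 7: φ1=0.4349797, φ2=-1.1091794, Δφ=-1.5441591, Δλ=-2.5855290 rad; a=sin²(Δφ/2)+cosφ1·cosφ2·sin²(Δλ/2)=0.8601759582; c=2·atan2(√a, √(1-a))=2.375105882; dist=6371·c=15131.800 ≈ 15131.8 km; running total=67916.9 km
Leg 7 bearing: y=sinΔλ·cosφ2=-0.23510113, x=cosφ1·sinφ2-sinφ1·cosφ2·cosΔλ=-0.65254929; θ=atan2(y, x)=-160.1869° <0 so +360° → 199.8131° ≈ 199.8°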